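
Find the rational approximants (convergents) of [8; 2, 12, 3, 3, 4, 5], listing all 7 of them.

Using the convergent recurrence p_i = a_i*p_{i-1} + p_{i-2}, q_i = a_i*q_{i-1} + q_{i-2} with p_{-2}=0, p_{-1}=1, q_{-2}=1, q_{-1}=0:
  i=0: a_0=8, p_0 = 8*1 + 0 = 8, q_0 = 8*0 + 1 = 1.
  i=1: a_1=2, p_1 = 2*8 + 1 = 17, q_1 = 2*1 + 0 = 2.
  i=2: a_2=12, p_2 = 12*17 + 8 = 212, q_2 = 12*2 + 1 = 25.
  i=3: a_3=3, p_3 = 3*212 + 17 = 653, q_3 = 3*25 + 2 = 77.
  i=4: a_4=3, p_4 = 3*653 + 212 = 2171, q_4 = 3*77 + 25 = 256.
  i=5: a_5=4, p_5 = 4*2171 + 653 = 9337, q_5 = 4*256 + 77 = 1101.
  i=6: a_6=5, p_6 = 5*9337 + 2171 = 48856, q_6 = 5*1101 + 256 = 5761.

8/1, 17/2, 212/25, 653/77, 2171/256, 9337/1101, 48856/5761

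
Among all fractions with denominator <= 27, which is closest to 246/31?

127/16

Expand x = 246/31 as a continued fraction with the Euclidean algorithm:
  246 = 7*31 + 29, so a_0 = 7.
  31 = 1*29 + 2, so a_1 = 1.
  29 = 14*2 + 1, so a_2 = 14.
  2 = 2*1 + 0, so a_3 = 2.
so x = [7; 1, 14, 2].
Convergents (p_i = a_i*p_{i-1} + p_{i-2}, q_i = a_i*q_{i-1} + q_{i-2} with p_{-2}=0, p_{-1}=1, q_{-2}=1, q_{-1}=0), until the denominator exceeds 27:
  i=0: a_0=7, p_0 = 7*1 + 0 = 7, q_0 = 7*0 + 1 = 1.
  i=1: a_1=1, p_1 = 1*7 + 1 = 8, q_1 = 1*1 + 0 = 1.
  i=2: a_2=14, p_2 = 14*8 + 7 = 119, q_2 = 14*1 + 1 = 15.
  i=3: a_3=2, p_3 = 2*119 + 8 = 246, q_3 = 2*15 + 1 = 31.
q_3 = 31 > 27, so the last convergent with denominator <= 27 is p_2/q_2 = 119/15.
The closest fraction with denominator <= 27 is either p_2/q_2 or the intermediate fraction (k*p_2 + p_1)/(k*q_2 + q_1) with the largest k >= 1 whose denominator stays <= 27; these approach x as k grows, and every other convergent or intermediate fraction in range is farther away.
Largest k: floor((27 - q_1)/q_2) = floor((27 - 1)/15) = 1.
That gives (1*119 + 8)/(1*15 + 1) = 127/16.
Compare the errors: |x - 119/15| = |246*15 - 119*31|/(31*15) = 1/465, and |x - 127/16| = |246*16 - 127*31|/(31*16) = 1/496.
Cross-multiplying, 1*465 = 465 < 496 = 1*496, so 1/496 is smaller: the intermediate fraction 127/16 is closer to x than 119/15.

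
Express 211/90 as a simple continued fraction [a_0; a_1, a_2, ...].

[2; 2, 1, 9, 3]

Run the Euclidean algorithm on 211 and 90; the successive quotients are the partial quotients a_0, a_1, ... (each step inverts the fractional part left over by the previous one):
  211 = 2*90 + 31, so a_0 = 2.
  90 = 2*31 + 28, so a_1 = 2.
  31 = 1*28 + 3, so a_2 = 1.
  28 = 9*3 + 1, so a_3 = 9.
  3 = 3*1 + 0, so a_4 = 3.
The remainder reaches 0 after 5 divisions, so the expansion has 5 partial quotients, read off in order.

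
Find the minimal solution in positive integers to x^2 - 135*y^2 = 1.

First expand sqrt(135) as a continued fraction. With x_i = (sqrt(135) + m_i)/d_i and (m_0, d_0) = (0, 1): a_0 = floor(sqrt(135)) = 11, since 11^2 = 121 <= 135 < 144 = 12^2.
Iterate m_{i+1} = d_i*a_i - m_i, d_{i+1} = (135 - m_{i+1}^2)/d_i, a_{i+1} = floor((a_0 + m_{i+1})/d_{i+1}):
  m_1 = 1*11 - 0 = 11, d_1 = (135 - 11^2)/1 = 14/1 = 14, a_1 = floor((11 + 11)/14) = 1.
  m_2 = 14*1 - 11 = 3, d_2 = (135 - 3^2)/14 = 126/14 = 9, a_2 = floor((11 + 3)/9) = 1.
  m_3 = 9*1 - 3 = 6, d_3 = (135 - 6^2)/9 = 99/9 = 11, a_3 = floor((11 + 6)/11) = 1.
  m_4 = 11*1 - 6 = 5, d_4 = (135 - 5^2)/11 = 110/11 = 10, a_4 = floor((11 + 5)/10) = 1.
  m_5 = 10*1 - 5 = 5, d_5 = (135 - 5^2)/10 = 110/10 = 11, a_5 = floor((11 + 5)/11) = 1.
  m_6 = 11*1 - 5 = 6, d_6 = (135 - 6^2)/11 = 99/11 = 9, a_6 = floor((11 + 6)/9) = 1.
  m_7 = 9*1 - 6 = 3, d_7 = (135 - 3^2)/9 = 126/9 = 14, a_7 = floor((11 + 3)/14) = 1.
  m_8 = 14*1 - 3 = 11, d_8 = (135 - 11^2)/14 = 14/14 = 1, a_8 = floor((11 + 11)/1) = 22.
  m_9 = 1*22 - 11 = 11, d_9 = (135 - 11^2)/1 = 14/1 = 14: (m_9, d_9) = (m_1, d_1) = (11, 14), so from here the quotients repeat a_1, ..., a_8; the period length is 8.
So sqrt(135) = [11; (1, 1, 1, 1, 1, 1, 1, 22)] with period length k = 8.
k is even, so the fundamental solution of x^2 - 135y^2 = 1 is (p_{k-1}, q_{k-1}) = (p_7, q_7); compute convergents through index 7.
Convergents (p_i = a_i*p_{i-1} + p_{i-2}, q_i = a_i*q_{i-1} + q_{i-2} with p_{-2}=0, p_{-1}=1, q_{-2}=1, q_{-1}=0):
  i=0: a_0=11, p_0 = 11*1 + 0 = 11, q_0 = 11*0 + 1 = 1.
  i=1: a_1=1, p_1 = 1*11 + 1 = 12, q_1 = 1*1 + 0 = 1.
  i=2: a_2=1, p_2 = 1*12 + 11 = 23, q_2 = 1*1 + 1 = 2.
  i=3: a_3=1, p_3 = 1*23 + 12 = 35, q_3 = 1*2 + 1 = 3.
  i=4: a_4=1, p_4 = 1*35 + 23 = 58, q_4 = 1*3 + 2 = 5.
  i=5: a_5=1, p_5 = 1*58 + 35 = 93, q_5 = 1*5 + 3 = 8.
  i=6: a_6=1, p_6 = 1*93 + 58 = 151, q_6 = 1*8 + 5 = 13.
  i=7: a_7=1, p_7 = 1*151 + 93 = 244, q_7 = 1*13 + 8 = 21.
Check: 244^2 - 135*21^2 = 59536 - 59535 = 1, so (x, y) = (244, 21) solves the equation, and by the theorem it is the least positive solution.

(x, y) = (244, 21)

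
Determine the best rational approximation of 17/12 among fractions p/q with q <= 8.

Expand x = 17/12 as a continued fraction with the Euclidean algorithm:
  17 = 1*12 + 5, so a_0 = 1.
  12 = 2*5 + 2, so a_1 = 2.
  5 = 2*2 + 1, so a_2 = 2.
  2 = 2*1 + 0, so a_3 = 2.
so x = [1; 2, 2, 2].
Convergents (p_i = a_i*p_{i-1} + p_{i-2}, q_i = a_i*q_{i-1} + q_{i-2} with p_{-2}=0, p_{-1}=1, q_{-2}=1, q_{-1}=0), until the denominator exceeds 8:
  i=0: a_0=1, p_0 = 1*1 + 0 = 1, q_0 = 1*0 + 1 = 1.
  i=1: a_1=2, p_1 = 2*1 + 1 = 3, q_1 = 2*1 + 0 = 2.
  i=2: a_2=2, p_2 = 2*3 + 1 = 7, q_2 = 2*2 + 1 = 5.
  i=3: a_3=2, p_3 = 2*7 + 3 = 17, q_3 = 2*5 + 2 = 12.
q_3 = 12 > 8, so the last convergent with denominator <= 8 is p_2/q_2 = 7/5.
The closest fraction with denominator <= 8 is either p_2/q_2 or the intermediate fraction (k*p_2 + p_1)/(k*q_2 + q_1) with the largest k >= 1 whose denominator stays <= 8; these approach x as k grows, and every other convergent or intermediate fraction in range is farther away.
Largest k: floor((8 - q_1)/q_2) = floor((8 - 2)/5) = 1.
That gives (1*7 + 3)/(1*5 + 2) = 10/7.
Compare the errors: |x - 7/5| = |17*5 - 7*12|/(12*5) = 1/60, and |x - 10/7| = |17*7 - 10*12|/(12*7) = 1/84.
Cross-multiplying, 1*60 = 60 < 84 = 1*84, so 1/84 is smaller: the intermediate fraction 10/7 is closer to x than 7/5.

10/7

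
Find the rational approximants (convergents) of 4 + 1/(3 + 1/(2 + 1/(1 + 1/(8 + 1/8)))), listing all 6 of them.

4/1, 13/3, 30/7, 43/10, 374/87, 3035/706

Using the convergent recurrence p_i = a_i*p_{i-1} + p_{i-2}, q_i = a_i*q_{i-1} + q_{i-2} with p_{-2}=0, p_{-1}=1, q_{-2}=1, q_{-1}=0:
  i=0: a_0=4, p_0 = 4*1 + 0 = 4, q_0 = 4*0 + 1 = 1.
  i=1: a_1=3, p_1 = 3*4 + 1 = 13, q_1 = 3*1 + 0 = 3.
  i=2: a_2=2, p_2 = 2*13 + 4 = 30, q_2 = 2*3 + 1 = 7.
  i=3: a_3=1, p_3 = 1*30 + 13 = 43, q_3 = 1*7 + 3 = 10.
  i=4: a_4=8, p_4 = 8*43 + 30 = 374, q_4 = 8*10 + 7 = 87.
  i=5: a_5=8, p_5 = 8*374 + 43 = 3035, q_5 = 8*87 + 10 = 706.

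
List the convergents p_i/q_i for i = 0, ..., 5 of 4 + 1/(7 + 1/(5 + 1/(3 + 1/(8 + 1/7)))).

Using the convergent recurrence p_i = a_i*p_{i-1} + p_{i-2}, q_i = a_i*q_{i-1} + q_{i-2} with p_{-2}=0, p_{-1}=1, q_{-2}=1, q_{-1}=0:
  i=0: a_0=4, p_0 = 4*1 + 0 = 4, q_0 = 4*0 + 1 = 1.
  i=1: a_1=7, p_1 = 7*4 + 1 = 29, q_1 = 7*1 + 0 = 7.
  i=2: a_2=5, p_2 = 5*29 + 4 = 149, q_2 = 5*7 + 1 = 36.
  i=3: a_3=3, p_3 = 3*149 + 29 = 476, q_3 = 3*36 + 7 = 115.
  i=4: a_4=8, p_4 = 8*476 + 149 = 3957, q_4 = 8*115 + 36 = 956.
  i=5: a_5=7, p_5 = 7*3957 + 476 = 28175, q_5 = 7*956 + 115 = 6807.

4/1, 29/7, 149/36, 476/115, 3957/956, 28175/6807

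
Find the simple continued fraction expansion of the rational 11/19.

Run the Euclidean algorithm on 11 and 19; the successive quotients are the partial quotients a_0, a_1, ... (each step inverts the fractional part left over by the previous one):
  11 = 0*19 + 11, so a_0 = 0.
  19 = 1*11 + 8, so a_1 = 1.
  11 = 1*8 + 3, so a_2 = 1.
  8 = 2*3 + 2, so a_3 = 2.
  3 = 1*2 + 1, so a_4 = 1.
  2 = 2*1 + 0, so a_5 = 2.
The remainder reaches 0 after 6 divisions, so the expansion has 6 partial quotients, read off in order.

[0; 1, 1, 2, 1, 2]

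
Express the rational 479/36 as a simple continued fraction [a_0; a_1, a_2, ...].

Run the Euclidean algorithm on 479 and 36; the successive quotients are the partial quotients a_0, a_1, ... (each step inverts the fractional part left over by the previous one):
  479 = 13*36 + 11, so a_0 = 13.
  36 = 3*11 + 3, so a_1 = 3.
  11 = 3*3 + 2, so a_2 = 3.
  3 = 1*2 + 1, so a_3 = 1.
  2 = 2*1 + 0, so a_4 = 2.
The remainder reaches 0 after 5 divisions, so the expansion has 5 partial quotients, read off in order.

[13; 3, 3, 1, 2]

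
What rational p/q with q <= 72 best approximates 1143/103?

Expand x = 1143/103 as a continued fraction with the Euclidean algorithm:
  1143 = 11*103 + 10, so a_0 = 11.
  103 = 10*10 + 3, so a_1 = 10.
  10 = 3*3 + 1, so a_2 = 3.
  3 = 3*1 + 0, so a_3 = 3.
so x = [11; 10, 3, 3].
Convergents (p_i = a_i*p_{i-1} + p_{i-2}, q_i = a_i*q_{i-1} + q_{i-2} with p_{-2}=0, p_{-1}=1, q_{-2}=1, q_{-1}=0), until the denominator exceeds 72:
  i=0: a_0=11, p_0 = 11*1 + 0 = 11, q_0 = 11*0 + 1 = 1.
  i=1: a_1=10, p_1 = 10*11 + 1 = 111, q_1 = 10*1 + 0 = 10.
  i=2: a_2=3, p_2 = 3*111 + 11 = 344, q_2 = 3*10 + 1 = 31.
  i=3: a_3=3, p_3 = 3*344 + 111 = 1143, q_3 = 3*31 + 10 = 103.
q_3 = 103 > 72, so the last convergent with denominator <= 72 is p_2/q_2 = 344/31.
The closest fraction with denominator <= 72 is either p_2/q_2 or the intermediate fraction (k*p_2 + p_1)/(k*q_2 + q_1) with the largest k >= 1 whose denominator stays <= 72; these approach x as k grows, and every other convergent or intermediate fraction in range is farther away.
Largest k: floor((72 - q_1)/q_2) = floor((72 - 10)/31) = 2.
That gives (2*344 + 111)/(2*31 + 10) = 799/72.
Compare the errors: |x - 344/31| = |1143*31 - 344*103|/(103*31) = 1/3193, and |x - 799/72| = |1143*72 - 799*103|/(103*72) = 1/7416.
Cross-multiplying, 1*3193 = 3193 < 7416 = 1*7416, so 1/7416 is smaller: the intermediate fraction 799/72 is closer to x than 344/31.

799/72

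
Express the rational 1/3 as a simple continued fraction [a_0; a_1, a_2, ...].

Run the Euclidean algorithm on 1 and 3; the successive quotients are the partial quotients a_0, a_1, ... (each step inverts the fractional part left over by the previous one):
  1 = 0*3 + 1, so a_0 = 0.
  3 = 3*1 + 0, so a_1 = 3.
The remainder reaches 0 after 2 divisions, so the expansion has 2 partial quotients, read off in order.

[0; 3]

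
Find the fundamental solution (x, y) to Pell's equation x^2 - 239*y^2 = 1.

(x, y) = (6195120, 400729)

First expand sqrt(239) as a continued fraction. With x_i = (sqrt(239) + m_i)/d_i and (m_0, d_0) = (0, 1): a_0 = floor(sqrt(239)) = 15, since 15^2 = 225 <= 239 < 256 = 16^2.
Iterate m_{i+1} = d_i*a_i - m_i, d_{i+1} = (239 - m_{i+1}^2)/d_i, a_{i+1} = floor((a_0 + m_{i+1})/d_{i+1}):
  m_1 = 1*15 - 0 = 15, d_1 = (239 - 15^2)/1 = 14/1 = 14, a_1 = floor((15 + 15)/14) = 2.
  m_2 = 14*2 - 15 = 13, d_2 = (239 - 13^2)/14 = 70/14 = 5, a_2 = floor((15 + 13)/5) = 5.
  m_3 = 5*5 - 13 = 12, d_3 = (239 - 12^2)/5 = 95/5 = 19, a_3 = floor((15 + 12)/19) = 1.
  m_4 = 19*1 - 12 = 7, d_4 = (239 - 7^2)/19 = 190/19 = 10, a_4 = floor((15 + 7)/10) = 2.
  m_5 = 10*2 - 7 = 13, d_5 = (239 - 13^2)/10 = 70/10 = 7, a_5 = floor((15 + 13)/7) = 4.
  m_6 = 7*4 - 13 = 15, d_6 = (239 - 15^2)/7 = 14/7 = 2, a_6 = floor((15 + 15)/2) = 15.
  m_7 = 2*15 - 15 = 15, d_7 = (239 - 15^2)/2 = 14/2 = 7, a_7 = floor((15 + 15)/7) = 4.
  m_8 = 7*4 - 15 = 13, d_8 = (239 - 13^2)/7 = 70/7 = 10, a_8 = floor((15 + 13)/10) = 2.
  m_9 = 10*2 - 13 = 7, d_9 = (239 - 7^2)/10 = 190/10 = 19, a_9 = floor((15 + 7)/19) = 1.
  m_10 = 19*1 - 7 = 12, d_10 = (239 - 12^2)/19 = 95/19 = 5, a_10 = floor((15 + 12)/5) = 5.
  m_11 = 5*5 - 12 = 13, d_11 = (239 - 13^2)/5 = 70/5 = 14, a_11 = floor((15 + 13)/14) = 2.
  m_12 = 14*2 - 13 = 15, d_12 = (239 - 15^2)/14 = 14/14 = 1, a_12 = floor((15 + 15)/1) = 30.
  m_13 = 1*30 - 15 = 15, d_13 = (239 - 15^2)/1 = 14/1 = 14: (m_13, d_13) = (m_1, d_1) = (15, 14), so from here the quotients repeat a_1, ..., a_12; the period length is 12.
So sqrt(239) = [15; (2, 5, 1, 2, 4, 15, 4, 2, 1, 5, 2, 30)] with period length k = 12.
k is even, so the fundamental solution of x^2 - 239y^2 = 1 is (p_{k-1}, q_{k-1}) = (p_11, q_11); compute convergents through index 11.
Convergents (p_i = a_i*p_{i-1} + p_{i-2}, q_i = a_i*q_{i-1} + q_{i-2} with p_{-2}=0, p_{-1}=1, q_{-2}=1, q_{-1}=0):
  i=0: a_0=15, p_0 = 15*1 + 0 = 15, q_0 = 15*0 + 1 = 1.
  i=1: a_1=2, p_1 = 2*15 + 1 = 31, q_1 = 2*1 + 0 = 2.
  i=2: a_2=5, p_2 = 5*31 + 15 = 170, q_2 = 5*2 + 1 = 11.
  i=3: a_3=1, p_3 = 1*170 + 31 = 201, q_3 = 1*11 + 2 = 13.
  i=4: a_4=2, p_4 = 2*201 + 170 = 572, q_4 = 2*13 + 11 = 37.
  i=5: a_5=4, p_5 = 4*572 + 201 = 2489, q_5 = 4*37 + 13 = 161.
  i=6: a_6=15, p_6 = 15*2489 + 572 = 37907, q_6 = 15*161 + 37 = 2452.
  i=7: a_7=4, p_7 = 4*37907 + 2489 = 154117, q_7 = 4*2452 + 161 = 9969.
  i=8: a_8=2, p_8 = 2*154117 + 37907 = 346141, q_8 = 2*9969 + 2452 = 22390.
  i=9: a_9=1, p_9 = 1*346141 + 154117 = 500258, q_9 = 1*22390 + 9969 = 32359.
  i=10: a_10=5, p_10 = 5*500258 + 346141 = 2847431, q_10 = 5*32359 + 22390 = 184185.
  i=11: a_11=2, p_11 = 2*2847431 + 500258 = 6195120, q_11 = 2*184185 + 32359 = 400729.
Check: 6195120^2 - 239*400729^2 = 38379511814400 - 38379511814399 = 1, so (x, y) = (6195120, 400729) solves the equation, and by the theorem it is the least positive solution.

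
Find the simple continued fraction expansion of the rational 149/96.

[1; 1, 1, 4, 3, 3]

Run the Euclidean algorithm on 149 and 96; the successive quotients are the partial quotients a_0, a_1, ... (each step inverts the fractional part left over by the previous one):
  149 = 1*96 + 53, so a_0 = 1.
  96 = 1*53 + 43, so a_1 = 1.
  53 = 1*43 + 10, so a_2 = 1.
  43 = 4*10 + 3, so a_3 = 4.
  10 = 3*3 + 1, so a_4 = 3.
  3 = 3*1 + 0, so a_5 = 3.
The remainder reaches 0 after 6 divisions, so the expansion has 6 partial quotients, read off in order.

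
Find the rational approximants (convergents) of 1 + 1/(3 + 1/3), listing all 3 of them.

Using the convergent recurrence p_i = a_i*p_{i-1} + p_{i-2}, q_i = a_i*q_{i-1} + q_{i-2} with p_{-2}=0, p_{-1}=1, q_{-2}=1, q_{-1}=0:
  i=0: a_0=1, p_0 = 1*1 + 0 = 1, q_0 = 1*0 + 1 = 1.
  i=1: a_1=3, p_1 = 3*1 + 1 = 4, q_1 = 3*1 + 0 = 3.
  i=2: a_2=3, p_2 = 3*4 + 1 = 13, q_2 = 3*3 + 1 = 10.

1/1, 4/3, 13/10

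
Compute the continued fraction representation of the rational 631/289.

Run the Euclidean algorithm on 631 and 289; the successive quotients are the partial quotients a_0, a_1, ... (each step inverts the fractional part left over by the previous one):
  631 = 2*289 + 53, so a_0 = 2.
  289 = 5*53 + 24, so a_1 = 5.
  53 = 2*24 + 5, so a_2 = 2.
  24 = 4*5 + 4, so a_3 = 4.
  5 = 1*4 + 1, so a_4 = 1.
  4 = 4*1 + 0, so a_5 = 4.
The remainder reaches 0 after 6 divisions, so the expansion has 6 partial quotients, read off in order.

[2; 5, 2, 4, 1, 4]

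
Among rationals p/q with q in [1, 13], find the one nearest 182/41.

40/9

Expand x = 182/41 as a continued fraction with the Euclidean algorithm:
  182 = 4*41 + 18, so a_0 = 4.
  41 = 2*18 + 5, so a_1 = 2.
  18 = 3*5 + 3, so a_2 = 3.
  5 = 1*3 + 2, so a_3 = 1.
  3 = 1*2 + 1, so a_4 = 1.
  2 = 2*1 + 0, so a_5 = 2.
so x = [4; 2, 3, 1, 1, 2].
Convergents (p_i = a_i*p_{i-1} + p_{i-2}, q_i = a_i*q_{i-1} + q_{i-2} with p_{-2}=0, p_{-1}=1, q_{-2}=1, q_{-1}=0), until the denominator exceeds 13:
  i=0: a_0=4, p_0 = 4*1 + 0 = 4, q_0 = 4*0 + 1 = 1.
  i=1: a_1=2, p_1 = 2*4 + 1 = 9, q_1 = 2*1 + 0 = 2.
  i=2: a_2=3, p_2 = 3*9 + 4 = 31, q_2 = 3*2 + 1 = 7.
  i=3: a_3=1, p_3 = 1*31 + 9 = 40, q_3 = 1*7 + 2 = 9.
  i=4: a_4=1, p_4 = 1*40 + 31 = 71, q_4 = 1*9 + 7 = 16.
q_4 = 16 > 13, so the last convergent with denominator <= 13 is p_3/q_3 = 40/9.
The closest fraction with denominator <= 13 is either p_3/q_3 or the intermediate fraction (k*p_3 + p_2)/(k*q_3 + q_2) with the largest k >= 1 whose denominator stays <= 13; these approach x as k grows, and every other convergent or intermediate fraction in range is farther away.
Largest k: floor((13 - q_2)/q_3) = floor((13 - 7)/9) = 0.
Since k = 0, no intermediate fraction beyond p_3/q_3 has denominator <= 13, so the convergent 40/9 is the closest (its error is |182*9 - 40*41|/(41*9) = 2/369).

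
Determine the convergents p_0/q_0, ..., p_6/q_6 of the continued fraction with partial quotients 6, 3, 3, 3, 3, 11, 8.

6/1, 19/3, 63/10, 208/33, 687/109, 7765/1232, 62807/9965

Using the convergent recurrence p_i = a_i*p_{i-1} + p_{i-2}, q_i = a_i*q_{i-1} + q_{i-2} with p_{-2}=0, p_{-1}=1, q_{-2}=1, q_{-1}=0:
  i=0: a_0=6, p_0 = 6*1 + 0 = 6, q_0 = 6*0 + 1 = 1.
  i=1: a_1=3, p_1 = 3*6 + 1 = 19, q_1 = 3*1 + 0 = 3.
  i=2: a_2=3, p_2 = 3*19 + 6 = 63, q_2 = 3*3 + 1 = 10.
  i=3: a_3=3, p_3 = 3*63 + 19 = 208, q_3 = 3*10 + 3 = 33.
  i=4: a_4=3, p_4 = 3*208 + 63 = 687, q_4 = 3*33 + 10 = 109.
  i=5: a_5=11, p_5 = 11*687 + 208 = 7765, q_5 = 11*109 + 33 = 1232.
  i=6: a_6=8, p_6 = 8*7765 + 687 = 62807, q_6 = 8*1232 + 109 = 9965.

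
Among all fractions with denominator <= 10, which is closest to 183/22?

Expand x = 183/22 as a continued fraction with the Euclidean algorithm:
  183 = 8*22 + 7, so a_0 = 8.
  22 = 3*7 + 1, so a_1 = 3.
  7 = 7*1 + 0, so a_2 = 7.
so x = [8; 3, 7].
Convergents (p_i = a_i*p_{i-1} + p_{i-2}, q_i = a_i*q_{i-1} + q_{i-2} with p_{-2}=0, p_{-1}=1, q_{-2}=1, q_{-1}=0), until the denominator exceeds 10:
  i=0: a_0=8, p_0 = 8*1 + 0 = 8, q_0 = 8*0 + 1 = 1.
  i=1: a_1=3, p_1 = 3*8 + 1 = 25, q_1 = 3*1 + 0 = 3.
  i=2: a_2=7, p_2 = 7*25 + 8 = 183, q_2 = 7*3 + 1 = 22.
q_2 = 22 > 10, so the last convergent with denominator <= 10 is p_1/q_1 = 25/3.
The closest fraction with denominator <= 10 is either p_1/q_1 or the intermediate fraction (k*p_1 + p_0)/(k*q_1 + q_0) with the largest k >= 1 whose denominator stays <= 10; these approach x as k grows, and every other convergent or intermediate fraction in range is farther away.
Largest k: floor((10 - q_0)/q_1) = floor((10 - 1)/3) = 3.
That gives (3*25 + 8)/(3*3 + 1) = 83/10.
Compare the errors: |x - 25/3| = |183*3 - 25*22|/(22*3) = 1/66, and |x - 83/10| = |183*10 - 83*22|/(22*10) = 4/220.
Cross-multiplying, 1*220 = 220 < 264 = 4*66, so 1/66 is smaller: the convergent 25/3 is closer to x than 83/10.

25/3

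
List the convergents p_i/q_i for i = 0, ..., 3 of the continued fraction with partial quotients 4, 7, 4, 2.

4/1, 29/7, 120/29, 269/65

Using the convergent recurrence p_i = a_i*p_{i-1} + p_{i-2}, q_i = a_i*q_{i-1} + q_{i-2} with p_{-2}=0, p_{-1}=1, q_{-2}=1, q_{-1}=0:
  i=0: a_0=4, p_0 = 4*1 + 0 = 4, q_0 = 4*0 + 1 = 1.
  i=1: a_1=7, p_1 = 7*4 + 1 = 29, q_1 = 7*1 + 0 = 7.
  i=2: a_2=4, p_2 = 4*29 + 4 = 120, q_2 = 4*7 + 1 = 29.
  i=3: a_3=2, p_3 = 2*120 + 29 = 269, q_3 = 2*29 + 7 = 65.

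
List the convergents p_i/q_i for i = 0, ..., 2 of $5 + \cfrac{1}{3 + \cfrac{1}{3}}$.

Using the convergent recurrence p_i = a_i*p_{i-1} + p_{i-2}, q_i = a_i*q_{i-1} + q_{i-2} with p_{-2}=0, p_{-1}=1, q_{-2}=1, q_{-1}=0:
  i=0: a_0=5, p_0 = 5*1 + 0 = 5, q_0 = 5*0 + 1 = 1.
  i=1: a_1=3, p_1 = 3*5 + 1 = 16, q_1 = 3*1 + 0 = 3.
  i=2: a_2=3, p_2 = 3*16 + 5 = 53, q_2 = 3*3 + 1 = 10.

5/1, 16/3, 53/10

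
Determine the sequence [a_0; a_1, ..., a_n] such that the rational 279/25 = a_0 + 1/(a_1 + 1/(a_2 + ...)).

[11; 6, 4]

Run the Euclidean algorithm on 279 and 25; the successive quotients are the partial quotients a_0, a_1, ... (each step inverts the fractional part left over by the previous one):
  279 = 11*25 + 4, so a_0 = 11.
  25 = 6*4 + 1, so a_1 = 6.
  4 = 4*1 + 0, so a_2 = 4.
The remainder reaches 0 after 3 divisions, so the expansion has 3 partial quotients, read off in order.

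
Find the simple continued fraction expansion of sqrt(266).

[16; (3, 4, 3, 32)]

Write x_i = (sqrt(266) + m_i)/d_i with (m_0, d_0) = (0, 1). a_0 = floor(sqrt(266)) = 16, since 16^2 = 256 <= 266 < 289 = 17^2.
Iterate m_{i+1} = d_i*a_i - m_i, d_{i+1} = (266 - m_{i+1}^2)/d_i, a_{i+1} = floor((a_0 + m_{i+1})/d_{i+1}):
  m_1 = 1*16 - 0 = 16, d_1 = (266 - 16^2)/1 = 10/1 = 10, a_1 = floor((16 + 16)/10) = 3.
  m_2 = 10*3 - 16 = 14, d_2 = (266 - 14^2)/10 = 70/10 = 7, a_2 = floor((16 + 14)/7) = 4.
  m_3 = 7*4 - 14 = 14, d_3 = (266 - 14^2)/7 = 70/7 = 10, a_3 = floor((16 + 14)/10) = 3.
  m_4 = 10*3 - 14 = 16, d_4 = (266 - 16^2)/10 = 10/10 = 1, a_4 = floor((16 + 16)/1) = 32.
  m_5 = 1*32 - 16 = 16, d_5 = (266 - 16^2)/1 = 10/1 = 10: (m_5, d_5) = (m_1, d_1) = (16, 10), so from here the quotients repeat a_1, ..., a_4; the period length is 4.
Hence the expansion of sqrt(266) is a_0 = 16 followed by the repeating block 3, 4, 3, 32 (period 4).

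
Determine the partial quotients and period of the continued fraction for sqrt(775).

Write x_i = (sqrt(775) + m_i)/d_i with (m_0, d_0) = (0, 1). a_0 = floor(sqrt(775)) = 27, since 27^2 = 729 <= 775 < 784 = 28^2.
Iterate m_{i+1} = d_i*a_i - m_i, d_{i+1} = (775 - m_{i+1}^2)/d_i, a_{i+1} = floor((a_0 + m_{i+1})/d_{i+1}):
  m_1 = 1*27 - 0 = 27, d_1 = (775 - 27^2)/1 = 46/1 = 46, a_1 = floor((27 + 27)/46) = 1.
  m_2 = 46*1 - 27 = 19, d_2 = (775 - 19^2)/46 = 414/46 = 9, a_2 = floor((27 + 19)/9) = 5.
  m_3 = 9*5 - 19 = 26, d_3 = (775 - 26^2)/9 = 99/9 = 11, a_3 = floor((27 + 26)/11) = 4.
  m_4 = 11*4 - 26 = 18, d_4 = (775 - 18^2)/11 = 451/11 = 41, a_4 = floor((27 + 18)/41) = 1.
  m_5 = 41*1 - 18 = 23, d_5 = (775 - 23^2)/41 = 246/41 = 6, a_5 = floor((27 + 23)/6) = 8.
  m_6 = 6*8 - 23 = 25, d_6 = (775 - 25^2)/6 = 150/6 = 25, a_6 = floor((27 + 25)/25) = 2.
  m_7 = 25*2 - 25 = 25, d_7 = (775 - 25^2)/25 = 150/25 = 6, a_7 = floor((27 + 25)/6) = 8.
  m_8 = 6*8 - 25 = 23, d_8 = (775 - 23^2)/6 = 246/6 = 41, a_8 = floor((27 + 23)/41) = 1.
  m_9 = 41*1 - 23 = 18, d_9 = (775 - 18^2)/41 = 451/41 = 11, a_9 = floor((27 + 18)/11) = 4.
  m_10 = 11*4 - 18 = 26, d_10 = (775 - 26^2)/11 = 99/11 = 9, a_10 = floor((27 + 26)/9) = 5.
  m_11 = 9*5 - 26 = 19, d_11 = (775 - 19^2)/9 = 414/9 = 46, a_11 = floor((27 + 19)/46) = 1.
  m_12 = 46*1 - 19 = 27, d_12 = (775 - 27^2)/46 = 46/46 = 1, a_12 = floor((27 + 27)/1) = 54.
  m_13 = 1*54 - 27 = 27, d_13 = (775 - 27^2)/1 = 46/1 = 46: (m_13, d_13) = (m_1, d_1) = (27, 46), so from here the quotients repeat a_1, ..., a_12; the period length is 12.
Hence the expansion of sqrt(775) is a_0 = 27 followed by the repeating block 1, 5, 4, 1, 8, 2, 8, 1, 4, 5, 1, 54 (period 12).

[27; (1, 5, 4, 1, 8, 2, 8, 1, 4, 5, 1, 54)]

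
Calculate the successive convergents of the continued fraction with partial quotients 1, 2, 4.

Using the convergent recurrence p_i = a_i*p_{i-1} + p_{i-2}, q_i = a_i*q_{i-1} + q_{i-2} with p_{-2}=0, p_{-1}=1, q_{-2}=1, q_{-1}=0:
  i=0: a_0=1, p_0 = 1*1 + 0 = 1, q_0 = 1*0 + 1 = 1.
  i=1: a_1=2, p_1 = 2*1 + 1 = 3, q_1 = 2*1 + 0 = 2.
  i=2: a_2=4, p_2 = 4*3 + 1 = 13, q_2 = 4*2 + 1 = 9.

1/1, 3/2, 13/9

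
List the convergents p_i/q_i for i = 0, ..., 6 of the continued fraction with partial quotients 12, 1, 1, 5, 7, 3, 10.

12/1, 13/1, 25/2, 138/11, 991/79, 3111/248, 32101/2559

Using the convergent recurrence p_i = a_i*p_{i-1} + p_{i-2}, q_i = a_i*q_{i-1} + q_{i-2} with p_{-2}=0, p_{-1}=1, q_{-2}=1, q_{-1}=0:
  i=0: a_0=12, p_0 = 12*1 + 0 = 12, q_0 = 12*0 + 1 = 1.
  i=1: a_1=1, p_1 = 1*12 + 1 = 13, q_1 = 1*1 + 0 = 1.
  i=2: a_2=1, p_2 = 1*13 + 12 = 25, q_2 = 1*1 + 1 = 2.
  i=3: a_3=5, p_3 = 5*25 + 13 = 138, q_3 = 5*2 + 1 = 11.
  i=4: a_4=7, p_4 = 7*138 + 25 = 991, q_4 = 7*11 + 2 = 79.
  i=5: a_5=3, p_5 = 3*991 + 138 = 3111, q_5 = 3*79 + 11 = 248.
  i=6: a_6=10, p_6 = 10*3111 + 991 = 32101, q_6 = 10*248 + 79 = 2559.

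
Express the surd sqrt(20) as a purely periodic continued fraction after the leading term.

[4; (2, 8)]

Write x_i = (sqrt(20) + m_i)/d_i with (m_0, d_0) = (0, 1). a_0 = floor(sqrt(20)) = 4, since 4^2 = 16 <= 20 < 25 = 5^2.
Iterate m_{i+1} = d_i*a_i - m_i, d_{i+1} = (20 - m_{i+1}^2)/d_i, a_{i+1} = floor((a_0 + m_{i+1})/d_{i+1}):
  m_1 = 1*4 - 0 = 4, d_1 = (20 - 4^2)/1 = 4/1 = 4, a_1 = floor((4 + 4)/4) = 2.
  m_2 = 4*2 - 4 = 4, d_2 = (20 - 4^2)/4 = 4/4 = 1, a_2 = floor((4 + 4)/1) = 8.
  m_3 = 1*8 - 4 = 4, d_3 = (20 - 4^2)/1 = 4/1 = 4: (m_3, d_3) = (m_1, d_1) = (4, 4), so from here the quotients repeat a_1, a_2; the period length is 2.
Hence the expansion of sqrt(20) is a_0 = 4 followed by the repeating block 2, 8 (period 2).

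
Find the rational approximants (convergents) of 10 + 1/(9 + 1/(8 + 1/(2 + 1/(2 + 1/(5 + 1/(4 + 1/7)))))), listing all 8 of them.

10/1, 91/9, 738/73, 1567/155, 3872/383, 20927/2070, 87580/8663, 633987/62711

Using the convergent recurrence p_i = a_i*p_{i-1} + p_{i-2}, q_i = a_i*q_{i-1} + q_{i-2} with p_{-2}=0, p_{-1}=1, q_{-2}=1, q_{-1}=0:
  i=0: a_0=10, p_0 = 10*1 + 0 = 10, q_0 = 10*0 + 1 = 1.
  i=1: a_1=9, p_1 = 9*10 + 1 = 91, q_1 = 9*1 + 0 = 9.
  i=2: a_2=8, p_2 = 8*91 + 10 = 738, q_2 = 8*9 + 1 = 73.
  i=3: a_3=2, p_3 = 2*738 + 91 = 1567, q_3 = 2*73 + 9 = 155.
  i=4: a_4=2, p_4 = 2*1567 + 738 = 3872, q_4 = 2*155 + 73 = 383.
  i=5: a_5=5, p_5 = 5*3872 + 1567 = 20927, q_5 = 5*383 + 155 = 2070.
  i=6: a_6=4, p_6 = 4*20927 + 3872 = 87580, q_6 = 4*2070 + 383 = 8663.
  i=7: a_7=7, p_7 = 7*87580 + 20927 = 633987, q_7 = 7*8663 + 2070 = 62711.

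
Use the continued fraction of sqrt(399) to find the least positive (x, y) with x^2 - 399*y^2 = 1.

First expand sqrt(399) as a continued fraction. With x_i = (sqrt(399) + m_i)/d_i and (m_0, d_0) = (0, 1): a_0 = floor(sqrt(399)) = 19, since 19^2 = 361 <= 399 < 400 = 20^2.
Iterate m_{i+1} = d_i*a_i - m_i, d_{i+1} = (399 - m_{i+1}^2)/d_i, a_{i+1} = floor((a_0 + m_{i+1})/d_{i+1}):
  m_1 = 1*19 - 0 = 19, d_1 = (399 - 19^2)/1 = 38/1 = 38, a_1 = floor((19 + 19)/38) = 1.
  m_2 = 38*1 - 19 = 19, d_2 = (399 - 19^2)/38 = 38/38 = 1, a_2 = floor((19 + 19)/1) = 38.
  m_3 = 1*38 - 19 = 19, d_3 = (399 - 19^2)/1 = 38/1 = 38: (m_3, d_3) = (m_1, d_1) = (19, 38), so from here the quotients repeat a_1, a_2; the period length is 2.
So sqrt(399) = [19; (1, 38)] with period length k = 2.
k is even, so the fundamental solution of x^2 - 399y^2 = 1 is (p_{k-1}, q_{k-1}) = (p_1, q_1); compute convergents through index 1.
Convergents (p_i = a_i*p_{i-1} + p_{i-2}, q_i = a_i*q_{i-1} + q_{i-2} with p_{-2}=0, p_{-1}=1, q_{-2}=1, q_{-1}=0):
  i=0: a_0=19, p_0 = 19*1 + 0 = 19, q_0 = 19*0 + 1 = 1.
  i=1: a_1=1, p_1 = 1*19 + 1 = 20, q_1 = 1*1 + 0 = 1.
Check: 20^2 - 399*1^2 = 400 - 399 = 1, so (x, y) = (20, 1) solves the equation, and by the theorem it is the least positive solution.

(x, y) = (20, 1)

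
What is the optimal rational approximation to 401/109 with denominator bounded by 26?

Expand x = 401/109 as a continued fraction with the Euclidean algorithm:
  401 = 3*109 + 74, so a_0 = 3.
  109 = 1*74 + 35, so a_1 = 1.
  74 = 2*35 + 4, so a_2 = 2.
  35 = 8*4 + 3, so a_3 = 8.
  4 = 1*3 + 1, so a_4 = 1.
  3 = 3*1 + 0, so a_5 = 3.
so x = [3; 1, 2, 8, 1, 3].
Convergents (p_i = a_i*p_{i-1} + p_{i-2}, q_i = a_i*q_{i-1} + q_{i-2} with p_{-2}=0, p_{-1}=1, q_{-2}=1, q_{-1}=0), until the denominator exceeds 26:
  i=0: a_0=3, p_0 = 3*1 + 0 = 3, q_0 = 3*0 + 1 = 1.
  i=1: a_1=1, p_1 = 1*3 + 1 = 4, q_1 = 1*1 + 0 = 1.
  i=2: a_2=2, p_2 = 2*4 + 3 = 11, q_2 = 2*1 + 1 = 3.
  i=3: a_3=8, p_3 = 8*11 + 4 = 92, q_3 = 8*3 + 1 = 25.
  i=4: a_4=1, p_4 = 1*92 + 11 = 103, q_4 = 1*25 + 3 = 28.
q_4 = 28 > 26, so the last convergent with denominator <= 26 is p_3/q_3 = 92/25.
The closest fraction with denominator <= 26 is either p_3/q_3 or the intermediate fraction (k*p_3 + p_2)/(k*q_3 + q_2) with the largest k >= 1 whose denominator stays <= 26; these approach x as k grows, and every other convergent or intermediate fraction in range is farther away.
Largest k: floor((26 - q_2)/q_3) = floor((26 - 3)/25) = 0.
Since k = 0, no intermediate fraction beyond p_3/q_3 has denominator <= 26, so the convergent 92/25 is the closest (its error is |401*25 - 92*109|/(109*25) = 3/2725).

92/25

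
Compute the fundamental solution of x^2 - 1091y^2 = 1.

(x, y) = (1090, 33)

First expand sqrt(1091) as a continued fraction. With x_i = (sqrt(1091) + m_i)/d_i and (m_0, d_0) = (0, 1): a_0 = floor(sqrt(1091)) = 33, since 33^2 = 1089 <= 1091 < 1156 = 34^2.
Iterate m_{i+1} = d_i*a_i - m_i, d_{i+1} = (1091 - m_{i+1}^2)/d_i, a_{i+1} = floor((a_0 + m_{i+1})/d_{i+1}):
  m_1 = 1*33 - 0 = 33, d_1 = (1091 - 33^2)/1 = 2/1 = 2, a_1 = floor((33 + 33)/2) = 33.
  m_2 = 2*33 - 33 = 33, d_2 = (1091 - 33^2)/2 = 2/2 = 1, a_2 = floor((33 + 33)/1) = 66.
  m_3 = 1*66 - 33 = 33, d_3 = (1091 - 33^2)/1 = 2/1 = 2: (m_3, d_3) = (m_1, d_1) = (33, 2), so from here the quotients repeat a_1, a_2; the period length is 2.
So sqrt(1091) = [33; (33, 66)] with period length k = 2.
k is even, so the fundamental solution of x^2 - 1091y^2 = 1 is (p_{k-1}, q_{k-1}) = (p_1, q_1); compute convergents through index 1.
Convergents (p_i = a_i*p_{i-1} + p_{i-2}, q_i = a_i*q_{i-1} + q_{i-2} with p_{-2}=0, p_{-1}=1, q_{-2}=1, q_{-1}=0):
  i=0: a_0=33, p_0 = 33*1 + 0 = 33, q_0 = 33*0 + 1 = 1.
  i=1: a_1=33, p_1 = 33*33 + 1 = 1090, q_1 = 33*1 + 0 = 33.
Check: 1090^2 - 1091*33^2 = 1188100 - 1188099 = 1, so (x, y) = (1090, 33) solves the equation, and by the theorem it is the least positive solution.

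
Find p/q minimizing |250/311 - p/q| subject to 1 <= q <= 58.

41/51

Expand x = 250/311 as a continued fraction with the Euclidean algorithm:
  250 = 0*311 + 250, so a_0 = 0.
  311 = 1*250 + 61, so a_1 = 1.
  250 = 4*61 + 6, so a_2 = 4.
  61 = 10*6 + 1, so a_3 = 10.
  6 = 6*1 + 0, so a_4 = 6.
so x = [0; 1, 4, 10, 6].
Convergents (p_i = a_i*p_{i-1} + p_{i-2}, q_i = a_i*q_{i-1} + q_{i-2} with p_{-2}=0, p_{-1}=1, q_{-2}=1, q_{-1}=0), until the denominator exceeds 58:
  i=0: a_0=0, p_0 = 0*1 + 0 = 0, q_0 = 0*0 + 1 = 1.
  i=1: a_1=1, p_1 = 1*0 + 1 = 1, q_1 = 1*1 + 0 = 1.
  i=2: a_2=4, p_2 = 4*1 + 0 = 4, q_2 = 4*1 + 1 = 5.
  i=3: a_3=10, p_3 = 10*4 + 1 = 41, q_3 = 10*5 + 1 = 51.
  i=4: a_4=6, p_4 = 6*41 + 4 = 250, q_4 = 6*51 + 5 = 311.
q_4 = 311 > 58, so the last convergent with denominator <= 58 is p_3/q_3 = 41/51.
The closest fraction with denominator <= 58 is either p_3/q_3 or the intermediate fraction (k*p_3 + p_2)/(k*q_3 + q_2) with the largest k >= 1 whose denominator stays <= 58; these approach x as k grows, and every other convergent or intermediate fraction in range is farther away.
Largest k: floor((58 - q_2)/q_3) = floor((58 - 5)/51) = 1.
That gives (1*41 + 4)/(1*51 + 5) = 45/56.
Compare the errors: |x - 41/51| = |250*51 - 41*311|/(311*51) = 1/15861, and |x - 45/56| = |250*56 - 45*311|/(311*56) = 5/17416.
Cross-multiplying, 1*17416 = 17416 < 79305 = 5*15861, so 1/15861 is smaller: the convergent 41/51 is closer to x than 45/56.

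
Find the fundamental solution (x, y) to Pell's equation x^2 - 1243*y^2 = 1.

(x, y) = (171874, 4875)

First expand sqrt(1243) as a continued fraction. With x_i = (sqrt(1243) + m_i)/d_i and (m_0, d_0) = (0, 1): a_0 = floor(sqrt(1243)) = 35, since 35^2 = 1225 <= 1243 < 1296 = 36^2.
Iterate m_{i+1} = d_i*a_i - m_i, d_{i+1} = (1243 - m_{i+1}^2)/d_i, a_{i+1} = floor((a_0 + m_{i+1})/d_{i+1}):
  m_1 = 1*35 - 0 = 35, d_1 = (1243 - 35^2)/1 = 18/1 = 18, a_1 = floor((35 + 35)/18) = 3.
  m_2 = 18*3 - 35 = 19, d_2 = (1243 - 19^2)/18 = 882/18 = 49, a_2 = floor((35 + 19)/49) = 1.
  m_3 = 49*1 - 19 = 30, d_3 = (1243 - 30^2)/49 = 343/49 = 7, a_3 = floor((35 + 30)/7) = 9.
  m_4 = 7*9 - 30 = 33, d_4 = (1243 - 33^2)/7 = 154/7 = 22, a_4 = floor((35 + 33)/22) = 3.
  m_5 = 22*3 - 33 = 33, d_5 = (1243 - 33^2)/22 = 154/22 = 7, a_5 = floor((35 + 33)/7) = 9.
  m_6 = 7*9 - 33 = 30, d_6 = (1243 - 30^2)/7 = 343/7 = 49, a_6 = floor((35 + 30)/49) = 1.
  m_7 = 49*1 - 30 = 19, d_7 = (1243 - 19^2)/49 = 882/49 = 18, a_7 = floor((35 + 19)/18) = 3.
  m_8 = 18*3 - 19 = 35, d_8 = (1243 - 35^2)/18 = 18/18 = 1, a_8 = floor((35 + 35)/1) = 70.
  m_9 = 1*70 - 35 = 35, d_9 = (1243 - 35^2)/1 = 18/1 = 18: (m_9, d_9) = (m_1, d_1) = (35, 18), so from here the quotients repeat a_1, ..., a_8; the period length is 8.
So sqrt(1243) = [35; (3, 1, 9, 3, 9, 1, 3, 70)] with period length k = 8.
k is even, so the fundamental solution of x^2 - 1243y^2 = 1 is (p_{k-1}, q_{k-1}) = (p_7, q_7); compute convergents through index 7.
Convergents (p_i = a_i*p_{i-1} + p_{i-2}, q_i = a_i*q_{i-1} + q_{i-2} with p_{-2}=0, p_{-1}=1, q_{-2}=1, q_{-1}=0):
  i=0: a_0=35, p_0 = 35*1 + 0 = 35, q_0 = 35*0 + 1 = 1.
  i=1: a_1=3, p_1 = 3*35 + 1 = 106, q_1 = 3*1 + 0 = 3.
  i=2: a_2=1, p_2 = 1*106 + 35 = 141, q_2 = 1*3 + 1 = 4.
  i=3: a_3=9, p_3 = 9*141 + 106 = 1375, q_3 = 9*4 + 3 = 39.
  i=4: a_4=3, p_4 = 3*1375 + 141 = 4266, q_4 = 3*39 + 4 = 121.
  i=5: a_5=9, p_5 = 9*4266 + 1375 = 39769, q_5 = 9*121 + 39 = 1128.
  i=6: a_6=1, p_6 = 1*39769 + 4266 = 44035, q_6 = 1*1128 + 121 = 1249.
  i=7: a_7=3, p_7 = 3*44035 + 39769 = 171874, q_7 = 3*1249 + 1128 = 4875.
Check: 171874^2 - 1243*4875^2 = 29540671876 - 29540671875 = 1, so (x, y) = (171874, 4875) solves the equation, and by the theorem it is the least positive solution.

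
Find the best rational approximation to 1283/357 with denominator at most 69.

115/32

Expand x = 1283/357 as a continued fraction with the Euclidean algorithm:
  1283 = 3*357 + 212, so a_0 = 3.
  357 = 1*212 + 145, so a_1 = 1.
  212 = 1*145 + 67, so a_2 = 1.
  145 = 2*67 + 11, so a_3 = 2.
  67 = 6*11 + 1, so a_4 = 6.
  11 = 11*1 + 0, so a_5 = 11.
so x = [3; 1, 1, 2, 6, 11].
Convergents (p_i = a_i*p_{i-1} + p_{i-2}, q_i = a_i*q_{i-1} + q_{i-2} with p_{-2}=0, p_{-1}=1, q_{-2}=1, q_{-1}=0), until the denominator exceeds 69:
  i=0: a_0=3, p_0 = 3*1 + 0 = 3, q_0 = 3*0 + 1 = 1.
  i=1: a_1=1, p_1 = 1*3 + 1 = 4, q_1 = 1*1 + 0 = 1.
  i=2: a_2=1, p_2 = 1*4 + 3 = 7, q_2 = 1*1 + 1 = 2.
  i=3: a_3=2, p_3 = 2*7 + 4 = 18, q_3 = 2*2 + 1 = 5.
  i=4: a_4=6, p_4 = 6*18 + 7 = 115, q_4 = 6*5 + 2 = 32.
  i=5: a_5=11, p_5 = 11*115 + 18 = 1283, q_5 = 11*32 + 5 = 357.
q_5 = 357 > 69, so the last convergent with denominator <= 69 is p_4/q_4 = 115/32.
The closest fraction with denominator <= 69 is either p_4/q_4 or the intermediate fraction (k*p_4 + p_3)/(k*q_4 + q_3) with the largest k >= 1 whose denominator stays <= 69; these approach x as k grows, and every other convergent or intermediate fraction in range is farther away.
Largest k: floor((69 - q_3)/q_4) = floor((69 - 5)/32) = 2.
That gives (2*115 + 18)/(2*32 + 5) = 248/69.
Compare the errors: |x - 115/32| = |1283*32 - 115*357|/(357*32) = 1/11424, and |x - 248/69| = |1283*69 - 248*357|/(357*69) = 9/24633.
Cross-multiplying, 1*24633 = 24633 < 102816 = 9*11424, so 1/11424 is smaller: the convergent 115/32 is closer to x than 248/69.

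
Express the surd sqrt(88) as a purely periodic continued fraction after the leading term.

[9; (2, 1, 1, 1, 2, 18)]

Write x_i = (sqrt(88) + m_i)/d_i with (m_0, d_0) = (0, 1). a_0 = floor(sqrt(88)) = 9, since 9^2 = 81 <= 88 < 100 = 10^2.
Iterate m_{i+1} = d_i*a_i - m_i, d_{i+1} = (88 - m_{i+1}^2)/d_i, a_{i+1} = floor((a_0 + m_{i+1})/d_{i+1}):
  m_1 = 1*9 - 0 = 9, d_1 = (88 - 9^2)/1 = 7/1 = 7, a_1 = floor((9 + 9)/7) = 2.
  m_2 = 7*2 - 9 = 5, d_2 = (88 - 5^2)/7 = 63/7 = 9, a_2 = floor((9 + 5)/9) = 1.
  m_3 = 9*1 - 5 = 4, d_3 = (88 - 4^2)/9 = 72/9 = 8, a_3 = floor((9 + 4)/8) = 1.
  m_4 = 8*1 - 4 = 4, d_4 = (88 - 4^2)/8 = 72/8 = 9, a_4 = floor((9 + 4)/9) = 1.
  m_5 = 9*1 - 4 = 5, d_5 = (88 - 5^2)/9 = 63/9 = 7, a_5 = floor((9 + 5)/7) = 2.
  m_6 = 7*2 - 5 = 9, d_6 = (88 - 9^2)/7 = 7/7 = 1, a_6 = floor((9 + 9)/1) = 18.
  m_7 = 1*18 - 9 = 9, d_7 = (88 - 9^2)/1 = 7/1 = 7: (m_7, d_7) = (m_1, d_1) = (9, 7), so from here the quotients repeat a_1, ..., a_6; the period length is 6.
Hence the expansion of sqrt(88) is a_0 = 9 followed by the repeating block 2, 1, 1, 1, 2, 18 (period 6).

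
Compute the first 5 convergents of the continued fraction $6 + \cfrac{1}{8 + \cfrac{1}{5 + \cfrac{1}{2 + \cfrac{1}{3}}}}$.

6/1, 49/8, 251/41, 551/90, 1904/311

Using the convergent recurrence p_i = a_i*p_{i-1} + p_{i-2}, q_i = a_i*q_{i-1} + q_{i-2} with p_{-2}=0, p_{-1}=1, q_{-2}=1, q_{-1}=0:
  i=0: a_0=6, p_0 = 6*1 + 0 = 6, q_0 = 6*0 + 1 = 1.
  i=1: a_1=8, p_1 = 8*6 + 1 = 49, q_1 = 8*1 + 0 = 8.
  i=2: a_2=5, p_2 = 5*49 + 6 = 251, q_2 = 5*8 + 1 = 41.
  i=3: a_3=2, p_3 = 2*251 + 49 = 551, q_3 = 2*41 + 8 = 90.
  i=4: a_4=3, p_4 = 3*551 + 251 = 1904, q_4 = 3*90 + 41 = 311.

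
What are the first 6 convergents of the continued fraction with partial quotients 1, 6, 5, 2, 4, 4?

1/1, 7/6, 36/31, 79/68, 352/303, 1487/1280

Using the convergent recurrence p_i = a_i*p_{i-1} + p_{i-2}, q_i = a_i*q_{i-1} + q_{i-2} with p_{-2}=0, p_{-1}=1, q_{-2}=1, q_{-1}=0:
  i=0: a_0=1, p_0 = 1*1 + 0 = 1, q_0 = 1*0 + 1 = 1.
  i=1: a_1=6, p_1 = 6*1 + 1 = 7, q_1 = 6*1 + 0 = 6.
  i=2: a_2=5, p_2 = 5*7 + 1 = 36, q_2 = 5*6 + 1 = 31.
  i=3: a_3=2, p_3 = 2*36 + 7 = 79, q_3 = 2*31 + 6 = 68.
  i=4: a_4=4, p_4 = 4*79 + 36 = 352, q_4 = 4*68 + 31 = 303.
  i=5: a_5=4, p_5 = 4*352 + 79 = 1487, q_5 = 4*303 + 68 = 1280.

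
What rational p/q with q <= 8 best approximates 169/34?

5/1

Expand x = 169/34 as a continued fraction with the Euclidean algorithm:
  169 = 4*34 + 33, so a_0 = 4.
  34 = 1*33 + 1, so a_1 = 1.
  33 = 33*1 + 0, so a_2 = 33.
so x = [4; 1, 33].
Convergents (p_i = a_i*p_{i-1} + p_{i-2}, q_i = a_i*q_{i-1} + q_{i-2} with p_{-2}=0, p_{-1}=1, q_{-2}=1, q_{-1}=0), until the denominator exceeds 8:
  i=0: a_0=4, p_0 = 4*1 + 0 = 4, q_0 = 4*0 + 1 = 1.
  i=1: a_1=1, p_1 = 1*4 + 1 = 5, q_1 = 1*1 + 0 = 1.
  i=2: a_2=33, p_2 = 33*5 + 4 = 169, q_2 = 33*1 + 1 = 34.
q_2 = 34 > 8, so the last convergent with denominator <= 8 is p_1/q_1 = 5/1.
The closest fraction with denominator <= 8 is either p_1/q_1 or the intermediate fraction (k*p_1 + p_0)/(k*q_1 + q_0) with the largest k >= 1 whose denominator stays <= 8; these approach x as k grows, and every other convergent or intermediate fraction in range is farther away.
Largest k: floor((8 - q_0)/q_1) = floor((8 - 1)/1) = 7.
That gives (7*5 + 4)/(7*1 + 1) = 39/8.
Compare the errors: |x - 5/1| = |169*1 - 5*34|/(34*1) = 1/34, and |x - 39/8| = |169*8 - 39*34|/(34*8) = 26/272.
Cross-multiplying, 1*272 = 272 < 884 = 26*34, so 1/34 is smaller: the convergent 5/1 is closer to x than 39/8.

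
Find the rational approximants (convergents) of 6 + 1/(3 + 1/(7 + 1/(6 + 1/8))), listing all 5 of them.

6/1, 19/3, 139/22, 853/135, 6963/1102

Using the convergent recurrence p_i = a_i*p_{i-1} + p_{i-2}, q_i = a_i*q_{i-1} + q_{i-2} with p_{-2}=0, p_{-1}=1, q_{-2}=1, q_{-1}=0:
  i=0: a_0=6, p_0 = 6*1 + 0 = 6, q_0 = 6*0 + 1 = 1.
  i=1: a_1=3, p_1 = 3*6 + 1 = 19, q_1 = 3*1 + 0 = 3.
  i=2: a_2=7, p_2 = 7*19 + 6 = 139, q_2 = 7*3 + 1 = 22.
  i=3: a_3=6, p_3 = 6*139 + 19 = 853, q_3 = 6*22 + 3 = 135.
  i=4: a_4=8, p_4 = 8*853 + 139 = 6963, q_4 = 8*135 + 22 = 1102.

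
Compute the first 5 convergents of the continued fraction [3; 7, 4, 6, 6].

Using the convergent recurrence p_i = a_i*p_{i-1} + p_{i-2}, q_i = a_i*q_{i-1} + q_{i-2} with p_{-2}=0, p_{-1}=1, q_{-2}=1, q_{-1}=0:
  i=0: a_0=3, p_0 = 3*1 + 0 = 3, q_0 = 3*0 + 1 = 1.
  i=1: a_1=7, p_1 = 7*3 + 1 = 22, q_1 = 7*1 + 0 = 7.
  i=2: a_2=4, p_2 = 4*22 + 3 = 91, q_2 = 4*7 + 1 = 29.
  i=3: a_3=6, p_3 = 6*91 + 22 = 568, q_3 = 6*29 + 7 = 181.
  i=4: a_4=6, p_4 = 6*568 + 91 = 3499, q_4 = 6*181 + 29 = 1115.

3/1, 22/7, 91/29, 568/181, 3499/1115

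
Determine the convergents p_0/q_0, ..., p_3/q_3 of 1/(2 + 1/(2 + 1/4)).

Using the convergent recurrence p_i = a_i*p_{i-1} + p_{i-2}, q_i = a_i*q_{i-1} + q_{i-2} with p_{-2}=0, p_{-1}=1, q_{-2}=1, q_{-1}=0:
  i=0: a_0=0, p_0 = 0*1 + 0 = 0, q_0 = 0*0 + 1 = 1.
  i=1: a_1=2, p_1 = 2*0 + 1 = 1, q_1 = 2*1 + 0 = 2.
  i=2: a_2=2, p_2 = 2*1 + 0 = 2, q_2 = 2*2 + 1 = 5.
  i=3: a_3=4, p_3 = 4*2 + 1 = 9, q_3 = 4*5 + 2 = 22.

0/1, 1/2, 2/5, 9/22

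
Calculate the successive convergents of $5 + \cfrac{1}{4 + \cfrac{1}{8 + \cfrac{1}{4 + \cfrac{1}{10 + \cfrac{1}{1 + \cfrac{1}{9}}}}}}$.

Using the convergent recurrence p_i = a_i*p_{i-1} + p_{i-2}, q_i = a_i*q_{i-1} + q_{i-2} with p_{-2}=0, p_{-1}=1, q_{-2}=1, q_{-1}=0:
  i=0: a_0=5, p_0 = 5*1 + 0 = 5, q_0 = 5*0 + 1 = 1.
  i=1: a_1=4, p_1 = 4*5 + 1 = 21, q_1 = 4*1 + 0 = 4.
  i=2: a_2=8, p_2 = 8*21 + 5 = 173, q_2 = 8*4 + 1 = 33.
  i=3: a_3=4, p_3 = 4*173 + 21 = 713, q_3 = 4*33 + 4 = 136.
  i=4: a_4=10, p_4 = 10*713 + 173 = 7303, q_4 = 10*136 + 33 = 1393.
  i=5: a_5=1, p_5 = 1*7303 + 713 = 8016, q_5 = 1*1393 + 136 = 1529.
  i=6: a_6=9, p_6 = 9*8016 + 7303 = 79447, q_6 = 9*1529 + 1393 = 15154.

5/1, 21/4, 173/33, 713/136, 7303/1393, 8016/1529, 79447/15154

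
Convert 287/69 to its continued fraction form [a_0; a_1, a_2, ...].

[4; 6, 3, 1, 2]

Run the Euclidean algorithm on 287 and 69; the successive quotients are the partial quotients a_0, a_1, ... (each step inverts the fractional part left over by the previous one):
  287 = 4*69 + 11, so a_0 = 4.
  69 = 6*11 + 3, so a_1 = 6.
  11 = 3*3 + 2, so a_2 = 3.
  3 = 1*2 + 1, so a_3 = 1.
  2 = 2*1 + 0, so a_4 = 2.
The remainder reaches 0 after 5 divisions, so the expansion has 5 partial quotients, read off in order.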